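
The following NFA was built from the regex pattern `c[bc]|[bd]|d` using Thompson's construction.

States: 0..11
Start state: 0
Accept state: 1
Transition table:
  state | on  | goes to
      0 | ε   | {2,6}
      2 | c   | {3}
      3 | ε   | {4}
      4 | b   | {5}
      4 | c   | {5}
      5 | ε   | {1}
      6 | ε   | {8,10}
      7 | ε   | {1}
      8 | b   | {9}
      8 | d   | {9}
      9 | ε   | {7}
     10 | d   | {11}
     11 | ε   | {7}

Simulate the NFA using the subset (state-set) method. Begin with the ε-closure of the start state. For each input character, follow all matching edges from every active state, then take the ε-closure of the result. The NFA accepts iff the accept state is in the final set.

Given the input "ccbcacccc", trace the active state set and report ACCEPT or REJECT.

start: ε-closure({0}) = {0,2,6,8,10}
'c' @ 1: {3,4}
'c' @ 2: {1,5}  (accept∈set)
'b' @ 3: {}  — dead — no transitions
rest 'cacccc' ignored (set empty)
final: {}; accept 1 not in set

Answer: REJECT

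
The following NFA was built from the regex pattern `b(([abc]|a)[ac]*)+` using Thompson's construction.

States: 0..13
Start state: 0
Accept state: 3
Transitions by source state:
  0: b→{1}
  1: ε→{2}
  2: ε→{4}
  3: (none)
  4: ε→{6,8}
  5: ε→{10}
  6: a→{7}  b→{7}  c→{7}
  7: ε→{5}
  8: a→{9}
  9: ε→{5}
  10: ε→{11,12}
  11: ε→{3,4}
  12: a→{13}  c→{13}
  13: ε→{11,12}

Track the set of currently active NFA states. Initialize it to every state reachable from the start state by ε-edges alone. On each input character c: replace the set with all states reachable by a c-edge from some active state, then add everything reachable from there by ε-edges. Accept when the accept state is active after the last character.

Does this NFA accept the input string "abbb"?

S₀ = ε-closure({0}) = {0}
'a' @ 1: {}  — dead — no transitions
rest 'bbb' ignored (set empty)
final: {}; accept 3 not in set

Answer: REJECT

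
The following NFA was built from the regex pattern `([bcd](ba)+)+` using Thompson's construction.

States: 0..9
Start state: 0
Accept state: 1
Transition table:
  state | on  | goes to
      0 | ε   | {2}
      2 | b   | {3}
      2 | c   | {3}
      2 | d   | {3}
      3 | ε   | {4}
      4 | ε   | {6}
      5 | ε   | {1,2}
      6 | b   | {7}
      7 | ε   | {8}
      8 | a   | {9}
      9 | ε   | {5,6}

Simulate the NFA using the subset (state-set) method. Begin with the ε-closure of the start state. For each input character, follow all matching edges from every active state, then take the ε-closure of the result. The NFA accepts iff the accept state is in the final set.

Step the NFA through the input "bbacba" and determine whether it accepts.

S₀ = ε-closure({0}) = {0,2}
'b' @ 1: {3,4,6}
'b' @ 2: {7,8}
'a' @ 3: {1,2,5,6,9}  (accept∈set)
'c' @ 4: {3,4,6}
'b' @ 5: {7,8}
'a' @ 6: {1,2,5,6,9}  (accept∈set)
after full input: {1,2,5,6,9}  (accept=1 in)

Answer: ACCEPT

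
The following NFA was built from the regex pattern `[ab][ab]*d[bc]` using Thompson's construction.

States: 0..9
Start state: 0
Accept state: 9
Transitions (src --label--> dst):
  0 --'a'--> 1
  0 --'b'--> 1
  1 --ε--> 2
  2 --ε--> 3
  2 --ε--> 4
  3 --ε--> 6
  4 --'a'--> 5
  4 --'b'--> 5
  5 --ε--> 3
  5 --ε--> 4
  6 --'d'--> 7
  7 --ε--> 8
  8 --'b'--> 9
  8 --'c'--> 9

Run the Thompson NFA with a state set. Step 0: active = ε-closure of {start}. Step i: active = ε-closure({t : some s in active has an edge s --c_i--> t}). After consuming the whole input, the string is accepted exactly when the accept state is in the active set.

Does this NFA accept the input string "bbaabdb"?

initial (ε-close {0}): {0}
'b' @ 1: {1,2,3,4,6}
'b' @ 2: {3,4,5,6}
'a' @ 3: {3,4,5,6}
'a' @ 4: {3,4,5,6}
'b' @ 5: {3,4,5,6}
'd' @ 6: {7,8}
'b' @ 7: {9}  [accepting]
end set {9} — state 9 in

Answer: ACCEPT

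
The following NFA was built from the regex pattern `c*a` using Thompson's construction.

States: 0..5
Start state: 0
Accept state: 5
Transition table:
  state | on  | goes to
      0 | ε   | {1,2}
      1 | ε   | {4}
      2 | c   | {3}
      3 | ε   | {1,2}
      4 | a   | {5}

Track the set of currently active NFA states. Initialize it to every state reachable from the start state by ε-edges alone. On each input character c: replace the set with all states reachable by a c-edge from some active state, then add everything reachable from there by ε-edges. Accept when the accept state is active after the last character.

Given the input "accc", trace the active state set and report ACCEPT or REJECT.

Answer: REJECT

Steps:
start: ε-closure({0}) = {0,1,2,4}
'a' @ 1: {5}  ✓accept
'c' @ 2: {}  — dead — no transitions
rest 'cc' ignored (set empty)
end set {} — state 5 not in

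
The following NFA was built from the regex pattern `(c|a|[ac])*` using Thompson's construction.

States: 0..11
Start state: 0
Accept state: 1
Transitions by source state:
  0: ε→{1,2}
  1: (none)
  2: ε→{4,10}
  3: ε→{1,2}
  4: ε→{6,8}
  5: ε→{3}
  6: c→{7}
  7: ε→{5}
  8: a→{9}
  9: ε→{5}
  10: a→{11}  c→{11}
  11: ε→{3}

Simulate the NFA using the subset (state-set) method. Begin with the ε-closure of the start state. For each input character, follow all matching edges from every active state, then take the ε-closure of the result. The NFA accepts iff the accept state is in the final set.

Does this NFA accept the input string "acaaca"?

Answer: ACCEPT

Trace:
S₀ = ε-closure({0}) = {0,1,2,4,6,8,10}
'a' @ 1: {1,2,3,4,5,6,8,9,10,11}  [accepting]
'c' @ 2: {1,2,3,4,5,6,7,8,10,11}  [accepting]
'a' @ 3: {1,2,3,4,5,6,8,9,10,11}  [accepting]
'a' @ 4: {1,2,3,4,5,6,8,9,10,11}  [accepting]
'c' @ 5: {1,2,3,4,5,6,7,8,10,11}  [accepting]
'a' @ 6: {1,2,3,4,5,6,8,9,10,11}  [accepting]
end set {1,2,3,4,5,6,8,9,10,11} — state 1 in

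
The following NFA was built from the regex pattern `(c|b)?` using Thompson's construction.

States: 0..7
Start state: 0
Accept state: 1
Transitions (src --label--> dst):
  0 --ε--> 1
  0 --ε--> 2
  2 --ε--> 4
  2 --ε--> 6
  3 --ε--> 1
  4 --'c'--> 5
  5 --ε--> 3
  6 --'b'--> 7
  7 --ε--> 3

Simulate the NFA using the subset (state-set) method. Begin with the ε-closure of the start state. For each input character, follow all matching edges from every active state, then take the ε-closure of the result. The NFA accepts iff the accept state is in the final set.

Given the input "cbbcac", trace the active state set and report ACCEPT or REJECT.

initial (ε-close {0}): {0,1,2,4,6}
'c' @ 1: {1,3,5}  [accepting]
'b' @ 2: {}  — dead — no transitions
rest 'bcac' ignored (set empty)
final: {}; accept 1 not in set

Answer: REJECT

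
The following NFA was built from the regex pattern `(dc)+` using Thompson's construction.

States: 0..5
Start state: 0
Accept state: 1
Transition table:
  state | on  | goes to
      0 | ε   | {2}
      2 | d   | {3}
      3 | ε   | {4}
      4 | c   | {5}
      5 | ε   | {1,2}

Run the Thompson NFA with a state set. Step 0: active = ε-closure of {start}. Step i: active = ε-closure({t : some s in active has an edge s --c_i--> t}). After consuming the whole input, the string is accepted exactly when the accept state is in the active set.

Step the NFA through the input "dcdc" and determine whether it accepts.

Answer: ACCEPT

Derivation:
S₀ = ε-closure({0}) = {0,2}
'd' @ 1: {3,4}
'c' @ 2: {1,2,5}  [accepting]
'd' @ 3: {3,4}
'c' @ 4: {1,2,5}  [accepting]
final: {1,2,5}; accept 1 in set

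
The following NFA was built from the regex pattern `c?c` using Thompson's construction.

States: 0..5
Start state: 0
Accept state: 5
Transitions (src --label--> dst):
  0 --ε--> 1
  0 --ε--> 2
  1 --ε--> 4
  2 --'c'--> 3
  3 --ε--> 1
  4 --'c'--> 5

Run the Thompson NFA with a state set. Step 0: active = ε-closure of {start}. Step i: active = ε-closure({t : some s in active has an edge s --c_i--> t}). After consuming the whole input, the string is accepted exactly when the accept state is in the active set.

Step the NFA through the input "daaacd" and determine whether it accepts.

start: ε-closure({0}) = {0,1,2,4}
'd' @ 1: {}  — no active states
rest 'aaacd' ignored (set empty)
after full input: {}  (accept=5 not in)

Answer: REJECT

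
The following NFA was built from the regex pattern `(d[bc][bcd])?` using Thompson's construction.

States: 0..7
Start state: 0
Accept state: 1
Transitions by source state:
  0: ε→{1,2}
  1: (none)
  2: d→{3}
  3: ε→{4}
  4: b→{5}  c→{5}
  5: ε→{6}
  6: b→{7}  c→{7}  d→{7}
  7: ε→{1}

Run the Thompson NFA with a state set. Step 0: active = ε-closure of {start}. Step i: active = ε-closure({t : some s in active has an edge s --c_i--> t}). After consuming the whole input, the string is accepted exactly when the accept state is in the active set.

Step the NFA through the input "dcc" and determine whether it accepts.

start: ε-closure({0}) = {0,1,2}
'd' @ 1: {3,4}
'c' @ 2: {5,6}
'c' @ 3: {1,7}  [accepting]
end set {1,7} — state 1 in

Answer: ACCEPT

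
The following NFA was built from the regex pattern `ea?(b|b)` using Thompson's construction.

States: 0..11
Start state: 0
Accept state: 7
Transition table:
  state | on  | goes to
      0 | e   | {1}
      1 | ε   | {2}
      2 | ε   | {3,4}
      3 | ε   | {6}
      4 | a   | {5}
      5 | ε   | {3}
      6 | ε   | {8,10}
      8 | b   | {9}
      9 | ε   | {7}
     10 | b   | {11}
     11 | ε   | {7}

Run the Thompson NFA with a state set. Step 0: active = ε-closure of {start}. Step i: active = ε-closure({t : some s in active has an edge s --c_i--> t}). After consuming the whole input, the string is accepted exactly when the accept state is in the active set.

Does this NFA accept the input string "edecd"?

initial (ε-close {0}): {0}
'e' @ 1: {1,2,3,4,6,8,10}
'd' @ 2: {}  — dead — no transitions
rest 'ecd' ignored (set empty)
end set {} — state 7 not in

Answer: REJECT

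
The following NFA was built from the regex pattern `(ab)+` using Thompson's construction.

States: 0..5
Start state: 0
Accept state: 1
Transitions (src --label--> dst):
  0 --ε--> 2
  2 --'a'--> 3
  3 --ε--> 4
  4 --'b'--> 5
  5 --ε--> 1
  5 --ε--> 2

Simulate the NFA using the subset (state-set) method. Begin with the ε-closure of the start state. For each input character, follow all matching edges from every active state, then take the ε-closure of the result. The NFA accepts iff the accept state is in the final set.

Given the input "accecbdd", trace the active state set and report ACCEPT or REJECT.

start: ε-closure({0}) = {0,2}
'a' @ 1: {3,4}
'c' @ 2: {}  — state set empty
rest 'cecbdd' ignored (set empty)
final: {}; accept 1 not in set

Answer: REJECT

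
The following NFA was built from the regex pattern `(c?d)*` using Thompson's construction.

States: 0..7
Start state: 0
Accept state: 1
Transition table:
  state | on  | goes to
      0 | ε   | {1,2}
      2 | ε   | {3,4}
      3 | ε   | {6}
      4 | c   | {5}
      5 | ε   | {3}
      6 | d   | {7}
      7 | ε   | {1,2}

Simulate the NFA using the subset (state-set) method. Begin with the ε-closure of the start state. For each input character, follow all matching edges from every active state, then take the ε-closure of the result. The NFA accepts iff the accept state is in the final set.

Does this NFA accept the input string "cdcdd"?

initial (ε-close {0}): {0,1,2,3,4,6}
'c' @ 1: {3,5,6}
'd' @ 2: {1,2,3,4,6,7}  ✓accept
'c' @ 3: {3,5,6}
'd' @ 4: {1,2,3,4,6,7}  ✓accept
'd' @ 5: {1,2,3,4,6,7}  ✓accept
end set {1,2,3,4,6,7} — state 1 in

Answer: ACCEPT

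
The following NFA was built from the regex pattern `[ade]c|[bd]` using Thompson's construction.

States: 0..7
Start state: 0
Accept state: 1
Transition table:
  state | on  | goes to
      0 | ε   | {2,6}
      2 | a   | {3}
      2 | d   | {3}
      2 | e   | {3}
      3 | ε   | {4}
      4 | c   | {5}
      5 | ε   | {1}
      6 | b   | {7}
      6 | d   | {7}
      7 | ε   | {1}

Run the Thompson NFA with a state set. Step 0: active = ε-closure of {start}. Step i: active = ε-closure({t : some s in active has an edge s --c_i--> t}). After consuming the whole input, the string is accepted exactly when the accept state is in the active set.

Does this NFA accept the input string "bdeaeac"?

initial (ε-close {0}): {0,2,6}
'b' @ 1: {1,7}  (accept∈set)
'd' @ 2: {}  — no active states
rest 'eaeac' ignored (set empty)
end set {} — state 1 not in

Answer: REJECT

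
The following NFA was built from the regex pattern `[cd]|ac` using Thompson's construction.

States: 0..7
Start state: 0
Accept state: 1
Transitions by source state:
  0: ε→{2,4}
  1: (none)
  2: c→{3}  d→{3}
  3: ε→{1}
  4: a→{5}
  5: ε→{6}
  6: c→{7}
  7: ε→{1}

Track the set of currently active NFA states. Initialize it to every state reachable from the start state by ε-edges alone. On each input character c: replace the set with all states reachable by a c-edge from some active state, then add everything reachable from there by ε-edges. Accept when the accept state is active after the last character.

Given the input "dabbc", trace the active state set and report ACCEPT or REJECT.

start: ε-closure({0}) = {0,2,4}
'd' @ 1: {1,3}  ✓accept
'a' @ 2: {}  — no active states
rest 'bbc' ignored (set empty)
end set {} — state 1 not in

Answer: REJECT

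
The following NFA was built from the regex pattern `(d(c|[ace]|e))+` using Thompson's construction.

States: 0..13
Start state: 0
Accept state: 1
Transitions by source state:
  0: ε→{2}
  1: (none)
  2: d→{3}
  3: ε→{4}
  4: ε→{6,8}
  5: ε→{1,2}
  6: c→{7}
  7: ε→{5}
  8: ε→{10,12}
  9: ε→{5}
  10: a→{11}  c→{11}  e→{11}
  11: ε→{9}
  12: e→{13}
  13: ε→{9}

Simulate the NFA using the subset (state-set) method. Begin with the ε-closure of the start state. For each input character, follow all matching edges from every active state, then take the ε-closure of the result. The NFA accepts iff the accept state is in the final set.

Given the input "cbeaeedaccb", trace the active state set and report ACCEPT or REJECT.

Answer: REJECT

Trace:
S₀ = ε-closure({0}) = {0,2}
'c' @ 1: {}  — state set empty
rest 'beaeedaccb' ignored (set empty)
end set {} — state 1 not in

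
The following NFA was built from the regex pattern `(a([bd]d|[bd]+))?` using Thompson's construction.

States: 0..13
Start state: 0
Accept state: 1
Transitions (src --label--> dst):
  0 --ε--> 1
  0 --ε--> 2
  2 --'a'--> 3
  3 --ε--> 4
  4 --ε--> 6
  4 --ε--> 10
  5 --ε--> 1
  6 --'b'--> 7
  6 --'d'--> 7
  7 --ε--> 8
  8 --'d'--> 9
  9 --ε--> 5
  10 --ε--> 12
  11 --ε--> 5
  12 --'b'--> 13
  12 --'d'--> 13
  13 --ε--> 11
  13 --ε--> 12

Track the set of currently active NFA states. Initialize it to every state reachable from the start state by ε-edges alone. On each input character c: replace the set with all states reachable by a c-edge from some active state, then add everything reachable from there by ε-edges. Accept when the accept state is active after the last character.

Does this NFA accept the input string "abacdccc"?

S₀ = ε-closure({0}) = {0,1,2}
'a' @ 1: {3,4,6,10,12}
'b' @ 2: {1,5,7,8,11,12,13}  [accepting]
'a' @ 3: {}  — no active states
rest 'cdccc' ignored (set empty)
end set {} — state 1 not in

Answer: REJECT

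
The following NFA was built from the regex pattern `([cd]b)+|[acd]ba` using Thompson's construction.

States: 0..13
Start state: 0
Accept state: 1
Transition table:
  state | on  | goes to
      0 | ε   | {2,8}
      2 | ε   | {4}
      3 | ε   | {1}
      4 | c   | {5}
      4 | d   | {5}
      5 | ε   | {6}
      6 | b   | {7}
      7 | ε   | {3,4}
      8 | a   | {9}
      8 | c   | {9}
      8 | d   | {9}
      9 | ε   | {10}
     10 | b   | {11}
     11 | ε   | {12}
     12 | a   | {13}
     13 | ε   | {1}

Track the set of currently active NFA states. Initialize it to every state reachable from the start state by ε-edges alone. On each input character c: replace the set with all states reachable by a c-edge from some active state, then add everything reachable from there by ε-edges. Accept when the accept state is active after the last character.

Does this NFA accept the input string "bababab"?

Answer: REJECT

Steps:
initial (ε-close {0}): {0,2,4,8}
'b' @ 1: {}  — no active states
rest 'ababab' ignored (set empty)
final: {}; accept 1 not in set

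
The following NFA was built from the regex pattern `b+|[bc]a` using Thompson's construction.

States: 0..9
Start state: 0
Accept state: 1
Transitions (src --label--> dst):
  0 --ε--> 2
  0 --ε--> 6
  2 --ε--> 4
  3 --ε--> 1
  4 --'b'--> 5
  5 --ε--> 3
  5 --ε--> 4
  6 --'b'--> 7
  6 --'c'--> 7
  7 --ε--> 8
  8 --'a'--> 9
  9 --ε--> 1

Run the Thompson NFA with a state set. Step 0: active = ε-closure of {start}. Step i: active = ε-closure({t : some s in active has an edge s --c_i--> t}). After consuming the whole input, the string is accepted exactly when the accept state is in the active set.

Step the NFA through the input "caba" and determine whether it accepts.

start: ε-closure({0}) = {0,2,4,6}
'c' @ 1: {7,8}
'a' @ 2: {1,9}  (accept∈set)
'b' @ 3: {}  — state set empty
rest 'a' ignored (set empty)
end set {} — state 1 not in

Answer: REJECT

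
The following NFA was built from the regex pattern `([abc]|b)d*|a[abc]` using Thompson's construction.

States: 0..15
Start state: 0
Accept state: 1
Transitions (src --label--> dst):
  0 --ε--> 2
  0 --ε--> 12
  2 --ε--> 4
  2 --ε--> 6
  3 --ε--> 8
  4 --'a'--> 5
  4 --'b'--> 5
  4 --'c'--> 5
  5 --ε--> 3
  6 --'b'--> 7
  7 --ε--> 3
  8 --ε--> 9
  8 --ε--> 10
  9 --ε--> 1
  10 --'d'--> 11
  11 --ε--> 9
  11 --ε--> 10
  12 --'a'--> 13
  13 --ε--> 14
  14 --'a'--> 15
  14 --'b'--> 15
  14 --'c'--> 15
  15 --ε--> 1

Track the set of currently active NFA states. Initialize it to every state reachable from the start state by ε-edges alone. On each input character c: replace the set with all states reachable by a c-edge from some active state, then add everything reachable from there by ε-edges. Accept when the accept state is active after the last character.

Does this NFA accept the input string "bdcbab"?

start: ε-closure({0}) = {0,2,4,6,12}
'b' @ 1: {1,3,5,7,8,9,10}  ✓accept
'd' @ 2: {1,9,10,11}  ✓accept
'c' @ 3: {}  — state set empty
rest 'bab' ignored (set empty)
after full input: {}  (accept=1 not in)

Answer: REJECT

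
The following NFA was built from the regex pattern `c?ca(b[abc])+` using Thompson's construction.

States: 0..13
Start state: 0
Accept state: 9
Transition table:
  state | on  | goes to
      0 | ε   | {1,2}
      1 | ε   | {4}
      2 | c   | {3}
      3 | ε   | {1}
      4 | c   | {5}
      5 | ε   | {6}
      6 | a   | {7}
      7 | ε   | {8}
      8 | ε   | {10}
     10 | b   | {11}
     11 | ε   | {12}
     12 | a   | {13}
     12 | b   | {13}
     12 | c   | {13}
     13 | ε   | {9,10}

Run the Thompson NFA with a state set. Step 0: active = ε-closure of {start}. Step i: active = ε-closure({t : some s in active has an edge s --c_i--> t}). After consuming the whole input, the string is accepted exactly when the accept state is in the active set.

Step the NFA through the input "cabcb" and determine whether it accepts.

S₀ = ε-closure({0}) = {0,1,2,4}
'c' @ 1: {1,3,4,5,6}
'a' @ 2: {7,8,10}
'b' @ 3: {11,12}
'c' @ 4: {9,10,13}  ✓accept
'b' @ 5: {11,12}
end set {11,12} — state 9 not in

Answer: REJECT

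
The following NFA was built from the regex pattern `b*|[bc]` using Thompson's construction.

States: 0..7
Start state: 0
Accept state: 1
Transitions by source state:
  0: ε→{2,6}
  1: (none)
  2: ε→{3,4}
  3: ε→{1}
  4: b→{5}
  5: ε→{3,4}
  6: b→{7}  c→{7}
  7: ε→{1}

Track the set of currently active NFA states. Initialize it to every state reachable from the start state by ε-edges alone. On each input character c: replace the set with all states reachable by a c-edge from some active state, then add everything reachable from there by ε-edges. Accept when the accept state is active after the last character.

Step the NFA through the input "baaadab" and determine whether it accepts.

Answer: REJECT

Steps:
start: ε-closure({0}) = {0,1,2,3,4,6}
'b' @ 1: {1,3,4,5,7}  (accept∈set)
'a' @ 2: {}  — no active states
rest 'aadab' ignored (set empty)
end set {} — state 1 not in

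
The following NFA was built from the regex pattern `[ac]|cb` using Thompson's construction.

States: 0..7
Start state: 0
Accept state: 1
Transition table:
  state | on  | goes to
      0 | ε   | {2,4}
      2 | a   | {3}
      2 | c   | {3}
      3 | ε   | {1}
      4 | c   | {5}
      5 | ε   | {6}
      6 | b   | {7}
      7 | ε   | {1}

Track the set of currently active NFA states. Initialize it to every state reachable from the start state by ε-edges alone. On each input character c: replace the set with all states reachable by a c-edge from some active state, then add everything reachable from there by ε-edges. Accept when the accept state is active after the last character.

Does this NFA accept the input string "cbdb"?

start: ε-closure({0}) = {0,2,4}
'c' @ 1: {1,3,5,6}  (accept∈set)
'b' @ 2: {1,7}  (accept∈set)
'd' @ 3: {}  — no active states
rest 'b' ignored (set empty)
final: {}; accept 1 not in set

Answer: REJECT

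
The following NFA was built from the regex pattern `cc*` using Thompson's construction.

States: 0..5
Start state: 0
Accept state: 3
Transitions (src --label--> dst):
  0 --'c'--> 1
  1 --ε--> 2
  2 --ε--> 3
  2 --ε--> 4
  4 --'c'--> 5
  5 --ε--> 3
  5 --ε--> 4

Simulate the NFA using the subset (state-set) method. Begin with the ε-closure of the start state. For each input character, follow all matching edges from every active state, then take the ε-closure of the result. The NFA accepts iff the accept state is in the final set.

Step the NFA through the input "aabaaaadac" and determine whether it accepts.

start: ε-closure({0}) = {0}
'a' @ 1: {}  — dead — no transitions
rest 'abaaaadac' ignored (set empty)
after full input: {}  (accept=3 not in)

Answer: REJECT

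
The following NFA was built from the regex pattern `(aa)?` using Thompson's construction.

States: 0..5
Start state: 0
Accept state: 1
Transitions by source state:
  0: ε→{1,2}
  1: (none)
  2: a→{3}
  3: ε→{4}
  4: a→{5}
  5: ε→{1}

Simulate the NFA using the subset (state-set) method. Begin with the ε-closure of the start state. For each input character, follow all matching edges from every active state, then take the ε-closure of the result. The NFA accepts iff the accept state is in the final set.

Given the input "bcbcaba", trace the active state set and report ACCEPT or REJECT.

Answer: REJECT

Steps:
initial (ε-close {0}): {0,1,2}
'b' @ 1: {}  — no active states
rest 'cbcaba' ignored (set empty)
final: {}; accept 1 not in set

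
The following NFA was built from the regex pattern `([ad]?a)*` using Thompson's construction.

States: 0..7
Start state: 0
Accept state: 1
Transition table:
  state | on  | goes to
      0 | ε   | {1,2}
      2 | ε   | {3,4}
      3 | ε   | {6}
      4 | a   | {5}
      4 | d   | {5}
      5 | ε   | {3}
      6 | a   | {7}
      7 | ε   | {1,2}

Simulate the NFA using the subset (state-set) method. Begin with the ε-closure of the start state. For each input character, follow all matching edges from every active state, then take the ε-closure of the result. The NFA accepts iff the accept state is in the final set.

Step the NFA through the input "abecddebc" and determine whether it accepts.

S₀ = ε-closure({0}) = {0,1,2,3,4,6}
'a' @ 1: {1,2,3,4,5,6,7}  (accept∈set)
'b' @ 2: {}  — no active states
rest 'ecddebc' ignored (set empty)
after full input: {}  (accept=1 not in)

Answer: REJECT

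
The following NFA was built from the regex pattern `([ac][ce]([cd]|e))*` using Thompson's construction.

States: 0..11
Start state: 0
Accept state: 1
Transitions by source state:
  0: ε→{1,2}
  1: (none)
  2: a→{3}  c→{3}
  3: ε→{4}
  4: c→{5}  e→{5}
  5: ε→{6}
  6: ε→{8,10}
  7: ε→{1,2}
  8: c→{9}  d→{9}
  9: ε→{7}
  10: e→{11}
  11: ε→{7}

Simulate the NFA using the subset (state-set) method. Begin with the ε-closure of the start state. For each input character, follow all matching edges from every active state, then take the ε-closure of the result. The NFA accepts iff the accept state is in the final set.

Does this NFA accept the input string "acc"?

Answer: ACCEPT

Steps:
S₀ = ε-closure({0}) = {0,1,2}
'a' @ 1: {3,4}
'c' @ 2: {5,6,8,10}
'c' @ 3: {1,2,7,9}  (accept∈set)
after full input: {1,2,7,9}  (accept=1 in)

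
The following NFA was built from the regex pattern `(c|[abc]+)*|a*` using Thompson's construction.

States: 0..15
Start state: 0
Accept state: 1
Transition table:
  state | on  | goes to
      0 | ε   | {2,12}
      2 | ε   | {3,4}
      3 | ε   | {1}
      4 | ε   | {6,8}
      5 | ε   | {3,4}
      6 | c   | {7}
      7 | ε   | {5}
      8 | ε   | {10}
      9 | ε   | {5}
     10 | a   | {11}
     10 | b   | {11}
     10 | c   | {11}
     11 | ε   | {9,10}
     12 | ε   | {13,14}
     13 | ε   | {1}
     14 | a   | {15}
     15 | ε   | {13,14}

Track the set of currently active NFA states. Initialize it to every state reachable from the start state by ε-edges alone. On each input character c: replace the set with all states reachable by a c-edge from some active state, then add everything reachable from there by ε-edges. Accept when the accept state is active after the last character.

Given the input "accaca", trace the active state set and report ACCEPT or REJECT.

start: ε-closure({0}) = {0,1,2,3,4,6,8,10,12,13,14}
'a' @ 1: {1,3,4,5,6,8,9,10,11,13,14,15}  ✓accept
'c' @ 2: {1,3,4,5,6,7,8,9,10,11}  ✓accept
'c' @ 3: {1,3,4,5,6,7,8,9,10,11}  ✓accept
'a' @ 4: {1,3,4,5,6,8,9,10,11}  ✓accept
'c' @ 5: {1,3,4,5,6,7,8,9,10,11}  ✓accept
'a' @ 6: {1,3,4,5,6,8,9,10,11}  ✓accept
after full input: {1,3,4,5,6,8,9,10,11}  (accept=1 in)

Answer: ACCEPT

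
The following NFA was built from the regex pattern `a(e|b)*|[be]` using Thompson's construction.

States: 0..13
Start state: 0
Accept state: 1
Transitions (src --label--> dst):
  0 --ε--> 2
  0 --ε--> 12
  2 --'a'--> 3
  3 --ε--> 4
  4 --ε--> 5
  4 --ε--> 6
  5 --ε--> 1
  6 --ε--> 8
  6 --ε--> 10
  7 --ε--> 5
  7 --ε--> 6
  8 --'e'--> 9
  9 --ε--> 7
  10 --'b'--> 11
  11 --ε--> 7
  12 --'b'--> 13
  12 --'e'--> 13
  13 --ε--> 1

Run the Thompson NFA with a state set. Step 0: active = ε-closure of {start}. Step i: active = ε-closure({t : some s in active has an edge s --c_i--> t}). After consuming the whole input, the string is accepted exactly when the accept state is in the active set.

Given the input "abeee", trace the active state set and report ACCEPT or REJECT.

Answer: ACCEPT

Steps:
initial (ε-close {0}): {0,2,12}
'a' @ 1: {1,3,4,5,6,8,10}  ✓accept
'b' @ 2: {1,5,6,7,8,10,11}  ✓accept
'e' @ 3: {1,5,6,7,8,9,10}  ✓accept
'e' @ 4: {1,5,6,7,8,9,10}  ✓accept
'e' @ 5: {1,5,6,7,8,9,10}  ✓accept
after full input: {1,5,6,7,8,9,10}  (accept=1 in)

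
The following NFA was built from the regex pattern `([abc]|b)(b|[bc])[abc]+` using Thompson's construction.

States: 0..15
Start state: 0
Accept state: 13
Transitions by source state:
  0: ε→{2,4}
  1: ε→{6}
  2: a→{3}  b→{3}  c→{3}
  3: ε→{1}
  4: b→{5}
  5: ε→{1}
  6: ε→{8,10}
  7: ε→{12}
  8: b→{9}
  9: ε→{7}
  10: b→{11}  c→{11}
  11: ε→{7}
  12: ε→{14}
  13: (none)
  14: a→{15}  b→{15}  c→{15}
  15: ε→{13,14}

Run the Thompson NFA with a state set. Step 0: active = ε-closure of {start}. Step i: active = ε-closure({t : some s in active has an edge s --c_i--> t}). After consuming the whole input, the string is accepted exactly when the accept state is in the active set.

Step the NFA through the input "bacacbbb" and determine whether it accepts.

Answer: REJECT

Trace:
initial (ε-close {0}): {0,2,4}
'b' @ 1: {1,3,5,6,8,10}
'a' @ 2: {}  — dead — no transitions
rest 'cacbbb' ignored (set empty)
end set {} — state 13 not in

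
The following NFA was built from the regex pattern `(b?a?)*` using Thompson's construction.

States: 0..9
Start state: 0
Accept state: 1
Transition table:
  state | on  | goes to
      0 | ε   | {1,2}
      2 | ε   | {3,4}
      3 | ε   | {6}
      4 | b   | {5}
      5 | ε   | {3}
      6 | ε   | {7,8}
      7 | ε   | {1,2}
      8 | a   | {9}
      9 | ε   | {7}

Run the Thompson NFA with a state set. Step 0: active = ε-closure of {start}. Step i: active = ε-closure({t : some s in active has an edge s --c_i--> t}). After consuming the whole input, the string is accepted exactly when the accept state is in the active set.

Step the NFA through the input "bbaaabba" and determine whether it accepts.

Answer: ACCEPT

Steps:
S₀ = ε-closure({0}) = {0,1,2,3,4,6,7,8}
'b' @ 1: {1,2,3,4,5,6,7,8}  (accept∈set)
'b' @ 2: {1,2,3,4,5,6,7,8}  (accept∈set)
'a' @ 3: {1,2,3,4,6,7,8,9}  (accept∈set)
'a' @ 4: {1,2,3,4,6,7,8,9}  (accept∈set)
'a' @ 5: {1,2,3,4,6,7,8,9}  (accept∈set)
'b' @ 6: {1,2,3,4,5,6,7,8}  (accept∈set)
'b' @ 7: {1,2,3,4,5,6,7,8}  (accept∈set)
'a' @ 8: {1,2,3,4,6,7,8,9}  (accept∈set)
end set {1,2,3,4,6,7,8,9} — state 1 in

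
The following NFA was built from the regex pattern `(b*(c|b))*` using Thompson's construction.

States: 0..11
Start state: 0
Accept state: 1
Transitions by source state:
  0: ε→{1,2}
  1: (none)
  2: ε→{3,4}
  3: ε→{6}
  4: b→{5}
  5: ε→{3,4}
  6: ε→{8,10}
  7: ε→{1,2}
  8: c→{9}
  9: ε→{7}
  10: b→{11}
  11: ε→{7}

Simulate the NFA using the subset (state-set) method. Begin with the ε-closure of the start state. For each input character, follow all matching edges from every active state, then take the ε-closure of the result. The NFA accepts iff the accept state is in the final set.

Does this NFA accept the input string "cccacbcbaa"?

S₀ = ε-closure({0}) = {0,1,2,3,4,6,8,10}
'c' @ 1: {1,2,3,4,6,7,8,9,10}  (accept∈set)
'c' @ 2: {1,2,3,4,6,7,8,9,10}  (accept∈set)
'c' @ 3: {1,2,3,4,6,7,8,9,10}  (accept∈set)
'a' @ 4: {}  — no active states
rest 'cbcbaa' ignored (set empty)
end set {} — state 1 not in

Answer: REJECT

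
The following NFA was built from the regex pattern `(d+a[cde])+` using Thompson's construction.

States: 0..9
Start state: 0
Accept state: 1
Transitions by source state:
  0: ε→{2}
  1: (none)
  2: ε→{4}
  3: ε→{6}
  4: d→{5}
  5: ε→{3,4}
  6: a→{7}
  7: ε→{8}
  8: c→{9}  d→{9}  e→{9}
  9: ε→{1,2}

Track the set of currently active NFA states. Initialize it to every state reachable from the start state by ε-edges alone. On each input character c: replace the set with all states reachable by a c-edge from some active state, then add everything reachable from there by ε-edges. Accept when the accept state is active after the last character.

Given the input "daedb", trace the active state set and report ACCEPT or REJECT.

initial (ε-close {0}): {0,2,4}
'd' @ 1: {3,4,5,6}
'a' @ 2: {7,8}
'e' @ 3: {1,2,4,9}  (accept∈set)
'd' @ 4: {3,4,5,6}
'b' @ 5: {}  — dead — no transitions
end set {} — state 1 not in

Answer: REJECT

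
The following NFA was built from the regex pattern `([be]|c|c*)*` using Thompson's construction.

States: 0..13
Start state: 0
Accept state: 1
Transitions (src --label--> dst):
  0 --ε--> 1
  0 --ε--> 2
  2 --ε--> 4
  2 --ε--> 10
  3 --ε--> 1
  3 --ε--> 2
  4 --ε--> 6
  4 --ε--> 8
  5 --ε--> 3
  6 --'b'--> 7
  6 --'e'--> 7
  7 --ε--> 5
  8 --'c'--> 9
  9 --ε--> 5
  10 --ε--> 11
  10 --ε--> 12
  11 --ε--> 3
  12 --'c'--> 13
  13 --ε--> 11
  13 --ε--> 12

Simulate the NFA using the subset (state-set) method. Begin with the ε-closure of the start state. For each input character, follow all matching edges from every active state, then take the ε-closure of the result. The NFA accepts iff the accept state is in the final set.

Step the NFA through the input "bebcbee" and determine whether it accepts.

Answer: ACCEPT

Steps:
start: ε-closure({0}) = {0,1,2,3,4,6,8,10,11,12}
'b' @ 1: {1,2,3,4,5,6,7,8,10,11,12}  [accepting]
'e' @ 2: {1,2,3,4,5,6,7,8,10,11,12}  [accepting]
'b' @ 3: {1,2,3,4,5,6,7,8,10,11,12}  [accepting]
'c' @ 4: {1,2,3,4,5,6,8,9,10,11,12,13}  [accepting]
'b' @ 5: {1,2,3,4,5,6,7,8,10,11,12}  [accepting]
'e' @ 6: {1,2,3,4,5,6,7,8,10,11,12}  [accepting]
'e' @ 7: {1,2,3,4,5,6,7,8,10,11,12}  [accepting]
after full input: {1,2,3,4,5,6,7,8,10,11,12}  (accept=1 in)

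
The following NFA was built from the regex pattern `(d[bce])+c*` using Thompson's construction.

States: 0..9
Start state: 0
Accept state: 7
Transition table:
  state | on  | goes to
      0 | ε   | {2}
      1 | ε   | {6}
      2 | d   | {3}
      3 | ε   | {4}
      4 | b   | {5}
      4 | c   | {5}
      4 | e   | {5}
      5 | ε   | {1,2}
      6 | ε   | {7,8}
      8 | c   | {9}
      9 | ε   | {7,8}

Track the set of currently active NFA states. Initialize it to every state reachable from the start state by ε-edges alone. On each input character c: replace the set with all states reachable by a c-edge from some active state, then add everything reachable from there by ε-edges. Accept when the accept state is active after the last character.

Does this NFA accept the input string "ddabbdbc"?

Answer: REJECT

Trace:
S₀ = ε-closure({0}) = {0,2}
'd' @ 1: {3,4}
'd' @ 2: {}  — state set empty
rest 'abbdbc' ignored (set empty)
end set {} — state 7 not in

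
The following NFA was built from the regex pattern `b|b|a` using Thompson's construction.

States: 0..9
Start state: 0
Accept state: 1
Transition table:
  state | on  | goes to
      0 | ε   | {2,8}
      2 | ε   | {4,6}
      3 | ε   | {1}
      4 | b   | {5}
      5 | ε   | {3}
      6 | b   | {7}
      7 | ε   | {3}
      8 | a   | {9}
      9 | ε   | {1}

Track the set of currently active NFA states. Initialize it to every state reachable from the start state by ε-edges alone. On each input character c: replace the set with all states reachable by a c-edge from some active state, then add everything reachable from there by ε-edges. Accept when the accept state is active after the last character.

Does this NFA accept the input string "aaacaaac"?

Answer: REJECT

Trace:
S₀ = ε-closure({0}) = {0,2,4,6,8}
'a' @ 1: {1,9}  ✓accept
'a' @ 2: {}  — state set empty
rest 'acaaac' ignored (set empty)
final: {}; accept 1 not in set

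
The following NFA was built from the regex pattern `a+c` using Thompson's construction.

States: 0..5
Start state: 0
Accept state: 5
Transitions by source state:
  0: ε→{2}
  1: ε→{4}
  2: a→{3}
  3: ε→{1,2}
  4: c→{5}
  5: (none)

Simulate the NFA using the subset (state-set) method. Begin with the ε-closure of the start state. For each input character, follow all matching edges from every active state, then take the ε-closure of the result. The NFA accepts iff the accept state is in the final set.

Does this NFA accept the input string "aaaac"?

Answer: ACCEPT

Trace:
start: ε-closure({0}) = {0,2}
'a' @ 1: {1,2,3,4}
'a' @ 2: {1,2,3,4}
'a' @ 3: {1,2,3,4}
'a' @ 4: {1,2,3,4}
'c' @ 5: {5}  [accepting]
final: {5}; accept 5 in set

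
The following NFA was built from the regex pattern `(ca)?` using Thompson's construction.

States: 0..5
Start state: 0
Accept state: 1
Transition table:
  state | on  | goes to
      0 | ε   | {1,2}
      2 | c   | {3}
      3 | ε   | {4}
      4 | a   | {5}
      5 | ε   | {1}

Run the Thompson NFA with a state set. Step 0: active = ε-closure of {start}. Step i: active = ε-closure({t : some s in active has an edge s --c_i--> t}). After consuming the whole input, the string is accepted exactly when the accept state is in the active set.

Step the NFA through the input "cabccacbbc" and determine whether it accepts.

initial (ε-close {0}): {0,1,2}
'c' @ 1: {3,4}
'a' @ 2: {1,5}  ✓accept
'b' @ 3: {}  — dead — no transitions
rest 'ccacbbc' ignored (set empty)
after full input: {}  (accept=1 not in)

Answer: REJECT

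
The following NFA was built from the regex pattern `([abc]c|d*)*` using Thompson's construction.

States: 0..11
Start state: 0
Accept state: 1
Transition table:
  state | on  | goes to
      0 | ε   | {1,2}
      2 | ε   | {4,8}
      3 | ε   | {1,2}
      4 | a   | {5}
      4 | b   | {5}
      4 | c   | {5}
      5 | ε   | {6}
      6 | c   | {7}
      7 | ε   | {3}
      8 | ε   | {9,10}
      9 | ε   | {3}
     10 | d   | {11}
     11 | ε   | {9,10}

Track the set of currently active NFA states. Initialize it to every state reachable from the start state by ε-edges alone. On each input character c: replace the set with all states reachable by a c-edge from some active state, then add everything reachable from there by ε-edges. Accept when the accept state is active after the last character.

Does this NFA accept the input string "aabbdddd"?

Answer: REJECT

Steps:
initial (ε-close {0}): {0,1,2,3,4,8,9,10}
'a' @ 1: {5,6}
'a' @ 2: {}  — no active states
rest 'bbdddd' ignored (set empty)
end set {} — state 1 not in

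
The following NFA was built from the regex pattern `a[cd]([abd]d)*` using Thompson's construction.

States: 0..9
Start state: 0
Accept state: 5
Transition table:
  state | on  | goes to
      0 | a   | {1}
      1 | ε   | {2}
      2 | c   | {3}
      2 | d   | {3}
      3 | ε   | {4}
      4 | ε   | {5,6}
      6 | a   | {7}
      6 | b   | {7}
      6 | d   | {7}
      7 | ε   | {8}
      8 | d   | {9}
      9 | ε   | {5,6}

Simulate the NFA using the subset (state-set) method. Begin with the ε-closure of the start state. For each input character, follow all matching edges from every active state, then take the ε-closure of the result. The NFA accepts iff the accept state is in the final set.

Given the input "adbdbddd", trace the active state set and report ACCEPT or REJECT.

initial (ε-close {0}): {0}
'a' @ 1: {1,2}
'd' @ 2: {3,4,5,6}  [accepting]
'b' @ 3: {7,8}
'd' @ 4: {5,6,9}  [accepting]
'b' @ 5: {7,8}
'd' @ 6: {5,6,9}  [accepting]
'd' @ 7: {7,8}
'd' @ 8: {5,6,9}  [accepting]
after full input: {5,6,9}  (accept=5 in)

Answer: ACCEPT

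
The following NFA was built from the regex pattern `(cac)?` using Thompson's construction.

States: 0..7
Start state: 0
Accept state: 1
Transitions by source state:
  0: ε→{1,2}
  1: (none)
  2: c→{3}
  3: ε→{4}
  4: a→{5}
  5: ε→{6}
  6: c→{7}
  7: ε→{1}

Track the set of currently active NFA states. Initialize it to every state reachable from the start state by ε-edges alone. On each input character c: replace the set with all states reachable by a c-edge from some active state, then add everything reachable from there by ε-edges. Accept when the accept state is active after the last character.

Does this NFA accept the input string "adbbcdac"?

Answer: REJECT

Derivation:
start: ε-closure({0}) = {0,1,2}
'a' @ 1: {}  — dead — no transitions
rest 'dbbcdac' ignored (set empty)
final: {}; accept 1 not in set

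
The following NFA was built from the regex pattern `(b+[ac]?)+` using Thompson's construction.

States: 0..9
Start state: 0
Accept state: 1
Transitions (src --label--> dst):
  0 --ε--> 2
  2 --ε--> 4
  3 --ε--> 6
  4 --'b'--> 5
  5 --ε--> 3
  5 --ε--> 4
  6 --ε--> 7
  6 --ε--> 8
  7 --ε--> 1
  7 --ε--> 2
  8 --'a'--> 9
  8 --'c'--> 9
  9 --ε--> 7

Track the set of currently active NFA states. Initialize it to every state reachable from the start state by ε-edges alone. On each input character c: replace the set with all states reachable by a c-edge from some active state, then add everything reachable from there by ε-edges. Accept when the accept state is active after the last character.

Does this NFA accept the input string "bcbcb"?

initial (ε-close {0}): {0,2,4}
'b' @ 1: {1,2,3,4,5,6,7,8}  [accepting]
'c' @ 2: {1,2,4,7,9}  [accepting]
'b' @ 3: {1,2,3,4,5,6,7,8}  [accepting]
'c' @ 4: {1,2,4,7,9}  [accepting]
'b' @ 5: {1,2,3,4,5,6,7,8}  [accepting]
final: {1,2,3,4,5,6,7,8}; accept 1 in set

Answer: ACCEPT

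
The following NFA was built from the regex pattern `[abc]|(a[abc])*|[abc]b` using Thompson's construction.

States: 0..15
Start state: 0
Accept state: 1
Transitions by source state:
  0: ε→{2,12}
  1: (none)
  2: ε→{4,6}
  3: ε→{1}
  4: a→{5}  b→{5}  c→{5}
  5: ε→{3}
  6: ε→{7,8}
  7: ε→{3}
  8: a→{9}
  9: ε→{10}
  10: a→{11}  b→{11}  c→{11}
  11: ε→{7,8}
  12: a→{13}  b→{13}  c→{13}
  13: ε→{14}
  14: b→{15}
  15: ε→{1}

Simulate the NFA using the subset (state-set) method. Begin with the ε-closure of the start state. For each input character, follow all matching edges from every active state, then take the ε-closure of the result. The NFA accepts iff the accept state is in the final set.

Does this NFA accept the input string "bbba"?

start: ε-closure({0}) = {0,1,2,3,4,6,7,8,12}
'b' @ 1: {1,3,5,13,14}  [accepting]
'b' @ 2: {1,15}  [accepting]
'b' @ 3: {}  — state set empty
rest 'a' ignored (set empty)
end set {} — state 1 not in

Answer: REJECT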